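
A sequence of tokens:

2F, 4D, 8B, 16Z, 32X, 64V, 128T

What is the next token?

256R

First component: ×2 each step, so 2, 4, 8, 16, 32, 64, 128 → 256.
Letter: F, D, B, Z, X, V, T → R (letters move back 2 places in the alphabet, wrapping A→Z).
Putting it together: 256R.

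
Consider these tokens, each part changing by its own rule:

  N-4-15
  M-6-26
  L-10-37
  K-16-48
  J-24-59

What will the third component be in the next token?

Third component: 15, 26, 37, 48, 59 → 70 (+11 each step).

70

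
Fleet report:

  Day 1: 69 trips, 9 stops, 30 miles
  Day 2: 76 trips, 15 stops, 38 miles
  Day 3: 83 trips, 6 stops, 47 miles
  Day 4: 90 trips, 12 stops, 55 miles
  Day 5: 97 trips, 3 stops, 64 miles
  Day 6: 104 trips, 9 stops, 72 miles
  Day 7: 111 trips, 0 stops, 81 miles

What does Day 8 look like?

Trips: +7 each step; 69, 76, 83, 90, 97, 104, 111 → 118.
Stops: alternating steps +6, −9, +6, −9, …; 9, 15, 6, 12, 3, 9, 0 → 6.
Miles: alternating steps +8, +9, +8, +9, …, so 30, 38, 47, 55, 64, 72, 81 → 89.
Putting it together: 118 trips, 6 stops, 89 miles.

118 trips, 6 stops, 89 miles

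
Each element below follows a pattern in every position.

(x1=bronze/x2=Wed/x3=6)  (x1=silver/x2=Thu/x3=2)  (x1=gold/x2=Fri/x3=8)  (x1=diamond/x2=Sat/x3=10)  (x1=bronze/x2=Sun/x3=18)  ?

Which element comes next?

X1 — repeats bronze → silver → gold → diamond: bronze, silver, gold, diamond, bronze → silver.
X2: Wed, Thu, Fri, Sat, Sun → Mon (runs through the weekdays Mon→Sun).
X3: each term is the sum of the two before it, so 6, 2, 8, 10, 18 → 28.
So the next element is (x1=silver/x2=Mon/x3=28).

(x1=silver/x2=Mon/x3=28)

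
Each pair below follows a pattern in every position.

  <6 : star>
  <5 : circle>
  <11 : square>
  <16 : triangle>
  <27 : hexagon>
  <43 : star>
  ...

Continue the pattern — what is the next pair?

<70 : circle>

First slot: 6, 5, 11, 16, 27, 43 → 70 (each term is the sum of the two before it).
Shape — repeats star → circle → square → triangle → hexagon: star, circle, square, triangle, hexagon, star → circle.
So the next pair is <70 : circle>.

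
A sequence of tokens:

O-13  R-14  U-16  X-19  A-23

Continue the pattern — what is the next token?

D-28

Letter: O, R, U, X, A → D (letters move forward 3 places in the alphabet, wrapping Z→A).
For the second component, differences are 1, 2, 3, … (increasing by 1 each time): 13, 14, 16, 19, 23 → 28.
Combining the parts gives D-28.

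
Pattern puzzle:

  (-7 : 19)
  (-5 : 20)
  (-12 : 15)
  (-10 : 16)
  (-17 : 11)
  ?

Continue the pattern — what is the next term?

First coordinate: -7, -5, -12, -10, -17 → -15 (alternating steps +2, −7, +2, −7, …).
Second coordinate goes 19, 20, 15, 16, 11 → 12 (alternating steps +1, −5, +1, −5, …).
Combining the parts gives (-15 : 12).

(-15 : 12)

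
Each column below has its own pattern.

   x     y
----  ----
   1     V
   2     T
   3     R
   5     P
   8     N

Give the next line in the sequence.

13  L

Column x: each term is the sum of the two before it; 1, 2, 3, 5, 8 → 13.
Column y: letters move back 2 places in the alphabet, so V, T, R, P, N → L.
So the next line is 13  L.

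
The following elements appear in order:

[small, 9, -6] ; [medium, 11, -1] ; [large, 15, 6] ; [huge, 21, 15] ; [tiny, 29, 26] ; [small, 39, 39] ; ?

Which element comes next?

Size: small, medium, large, huge, tiny, small → medium (repeats small → medium → large → huge → tiny).
For the second coordinate, differences are 2, 4, 6, … (increasing by 2 each time): 9, 11, 15, 21, 29, 39 → 51.
Third coordinate goes -6, -1, 6, 15, 26, 39 → 54 (differences are 5, 7, 9, … (increasing by 2 each time)).
Putting it together: [medium, 51, 54].

[medium, 51, 54]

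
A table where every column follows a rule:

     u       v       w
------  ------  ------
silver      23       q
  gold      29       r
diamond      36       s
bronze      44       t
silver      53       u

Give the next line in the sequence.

Column u: repeats silver → gold → diamond → bronze, so silver, gold, diamond, bronze, silver → gold.
Column v goes 23, 29, 36, 44, 53 → 63 (differences are 6, 7, 8, … (increasing by 1 each time)).
Column w: letters move forward 1 place in the alphabet; q, r, s, t, u → v.
So the next line is gold  63  v.

gold  63  v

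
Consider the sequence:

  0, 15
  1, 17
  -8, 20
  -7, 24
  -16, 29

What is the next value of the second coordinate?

35

For the first coordinate, alternating steps +1, −9, +1, −9, …: 0, 1, -8, -7, -16 → -15.
Second coordinate — differences are 2, 3, 4, … (increasing by 1 each time): 15, 17, 20, 24, 29 → 35.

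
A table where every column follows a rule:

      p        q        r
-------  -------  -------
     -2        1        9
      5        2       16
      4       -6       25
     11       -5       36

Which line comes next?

10  -13  49

Column p goes -2, 5, 4, 11 → 10 (alternating steps +7, −1, +7, −1, …).
Column q goes 1, 2, -6, -5 → -13 (alternating steps +1, −8, +1, −8, …).
Column r — perfect squares: 3², 4², 5², …: 9, 16, 25, 36 → 49.
So the next line is 10  -13  49.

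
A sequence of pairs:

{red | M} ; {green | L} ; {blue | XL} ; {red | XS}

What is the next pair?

{green | S}

Colour: repeats red → green → blue; red, green, blue, red → green.
Size — runs through clothing sizes XS→XL: M, L, XL, XS → S.
Combining the parts gives {green | S}.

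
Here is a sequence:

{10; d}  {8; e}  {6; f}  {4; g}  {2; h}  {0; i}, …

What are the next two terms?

{-2; j}, {-4; k}

First entry: 10, 8, 6, 4, 2, 0 → -2 → -4 (−2 each step).
For the letter, letters move forward 1 place in the alphabet: d, e, f, g, h, i → j → k.
So the next two terms are {-2; j} and {-4; k}.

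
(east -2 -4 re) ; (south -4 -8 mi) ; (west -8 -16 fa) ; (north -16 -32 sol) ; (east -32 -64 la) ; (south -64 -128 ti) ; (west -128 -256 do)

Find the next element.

(north -256 -512 re)

Direction goes east, south, west, north, east, south, west → north (repeats east → south → west → north).
Second entry goes -2, -4, -8, -16, -32, -64, -128 → -256 (×2 each step).
Third entry: always 2 × the second entry; -4, -8, -16, -32, -64, -128, -256 → -512.
Note — runs through the solfège scale do→ti: re, mi, fa, sol, la, ti, do → re.
So the next element is (north -256 -512 re).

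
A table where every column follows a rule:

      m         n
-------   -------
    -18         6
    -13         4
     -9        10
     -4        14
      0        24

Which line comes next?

Column m: -18, -13, -9, -4, 0 → 5 (alternating steps +5, +4, +5, +4, …).
Column n: each term is the sum of the two before it; 6, 4, 10, 14, 24 → 38.
Combining the parts gives 5  38.

5  38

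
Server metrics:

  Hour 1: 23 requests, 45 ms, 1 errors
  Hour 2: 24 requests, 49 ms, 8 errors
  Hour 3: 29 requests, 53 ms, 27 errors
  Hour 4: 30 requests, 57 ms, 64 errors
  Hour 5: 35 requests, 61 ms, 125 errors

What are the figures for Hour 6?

36 requests, 65 ms, 216 errors

Requests: alternating steps +1, +5, +1, +5, …, so 23, 24, 29, 30, 35 → 36.
Ms: +4 each step, so 45, 49, 53, 57, 61 → 65.
Errors: 1, 8, 27, 64, 125 → 216 (perfect cubes: 1³, 2³, 3³, …).
So the next record is 36 requests, 65 ms, 216 errors.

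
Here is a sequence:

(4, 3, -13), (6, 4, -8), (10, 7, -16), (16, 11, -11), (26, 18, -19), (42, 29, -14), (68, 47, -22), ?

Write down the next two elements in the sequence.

First value: each term is the sum of the two before it; 4, 6, 10, 16, 26, 42, 68 → 110 → 178.
Second value: 3, 4, 7, 11, 18, 29, 47 → 76 → 123 (each term is the sum of the two before it).
Third value goes -13, -8, -16, -11, -19, -14, -22 → -17 → -25 (alternating steps +5, −8, +5, −8, …).
Putting the parts together: (110, 76, -17) and then (178, 123, -25).

(110, 76, -17), (178, 123, -25)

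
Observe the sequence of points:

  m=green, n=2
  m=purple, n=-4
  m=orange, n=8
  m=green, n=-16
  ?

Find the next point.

M: green, purple, orange, green → purple (repeats green → purple → orange).
For the n, ×(-2) each step: 2, -4, 8, -16 → 32.
So the next point is m=purple, n=32.

m=purple, n=32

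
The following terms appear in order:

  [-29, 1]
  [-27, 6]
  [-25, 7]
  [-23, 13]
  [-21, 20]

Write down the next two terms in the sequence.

First part — +2 each step: -29, -27, -25, -23, -21 → -19 → -17.
Second part goes 1, 6, 7, 13, 20 → 33 → 53 (each term is the sum of the two before it).
Putting the parts together: [-19, 33] and then [-17, 53].

[-19, 33], [-17, 53]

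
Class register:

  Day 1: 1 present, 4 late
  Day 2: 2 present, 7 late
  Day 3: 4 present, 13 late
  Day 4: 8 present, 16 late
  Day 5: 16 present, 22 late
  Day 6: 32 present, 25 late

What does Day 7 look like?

64 present, 31 late

Present: 1, 2, 4, 8, 16, 32 → 64 (×2 each step).
Late — alternating steps +3, +6, +3, +6, …: 4, 7, 13, 16, 22, 25 → 31.
Putting it together: 64 present, 31 late.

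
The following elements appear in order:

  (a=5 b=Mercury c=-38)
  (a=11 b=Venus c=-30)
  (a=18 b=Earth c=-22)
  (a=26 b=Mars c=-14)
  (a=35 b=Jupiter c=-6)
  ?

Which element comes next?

(a=45 b=Saturn c=2)

A: differences are 6, 7, 8, … (increasing by 1 each time), so 5, 11, 18, 26, 35 → 45.
B: runs through the planets Mercury→Neptune, so Mercury, Venus, Earth, Mars, Jupiter → Saturn.
For the c, +8 each step: -38, -30, -22, -14, -6 → 2.
So the next element is (a=45 b=Saturn c=2).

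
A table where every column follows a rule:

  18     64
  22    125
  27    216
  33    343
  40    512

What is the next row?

First component goes 18, 22, 27, 33, 40 → 48 (differences are 4, 5, 6, … (increasing by 1 each time)).
Second component: perfect cubes: 4³, 5³, 6³, …, so 64, 125, 216, 343, 512 → 729.
Putting it together: 48  729.

48  729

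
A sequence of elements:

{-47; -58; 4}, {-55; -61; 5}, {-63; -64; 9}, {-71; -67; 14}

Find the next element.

{-79; -70; 23}

First part goes -47, -55, -63, -71 → -79 (−8 each step).
Second part: -58, -61, -64, -67 → -70 (−3 each step).
For the third part, each term is the sum of the two before it: 4, 5, 9, 14 → 23.
Putting it together: {-79; -70; 23}.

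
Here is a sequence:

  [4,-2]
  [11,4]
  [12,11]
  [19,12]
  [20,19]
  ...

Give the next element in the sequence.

[27,20]

For the first slot, alternating steps +7, +1, +7, +1, …: 4, 11, 12, 19, 20 → 27.
For the second slot, always the previous value of the first slot: -2, 4, 11, 12, 19 → 20.
So the next element is [27,20].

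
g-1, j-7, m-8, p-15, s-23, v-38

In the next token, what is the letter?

Letter: g, j, m, p, s, v → y (letters move forward 3 places in the alphabet).

y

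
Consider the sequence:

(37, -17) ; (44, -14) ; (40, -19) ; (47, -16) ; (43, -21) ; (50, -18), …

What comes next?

First component: 37, 44, 40, 47, 43, 50 → 46 (alternating steps +7, −4, +7, −4, …).
Second component: alternating steps +3, −5, +3, −5, …, so -17, -14, -19, -16, -21, -18 → -23.
Combining the parts gives (46, -23).

(46, -23)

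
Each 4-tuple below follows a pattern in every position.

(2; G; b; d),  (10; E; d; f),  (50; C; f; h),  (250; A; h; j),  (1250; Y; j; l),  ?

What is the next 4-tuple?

(6250; W; l; n)

First entry: ×5 each step, so 2, 10, 50, 250, 1250 → 6250.
First letter — letters move back 2 places in the alphabet, wrapping A→Z: G, E, C, A, Y → W.
Second letter: letters move forward 2 places in the alphabet, so b, d, f, h, j → l.
Third letter: d, f, h, j, l → n (letters move forward 2 places in the alphabet).
Putting it together: (6250; W; l; n).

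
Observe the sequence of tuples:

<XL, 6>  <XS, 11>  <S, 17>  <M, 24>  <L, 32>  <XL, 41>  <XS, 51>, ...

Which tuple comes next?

Size: repeats XL → XS → S → M → L, so XL, XS, S, M, L, XL, XS → S.
For the second entry, differences are 5, 6, 7, … (increasing by 1 each time): 6, 11, 17, 24, 32, 41, 51 → 62.
So the next tuple is <S, 62>.

<S, 62>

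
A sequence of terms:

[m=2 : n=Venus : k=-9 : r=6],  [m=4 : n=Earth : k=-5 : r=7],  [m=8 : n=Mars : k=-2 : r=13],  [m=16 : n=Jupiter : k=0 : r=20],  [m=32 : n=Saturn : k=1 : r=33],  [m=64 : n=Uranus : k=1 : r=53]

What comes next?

M — ×2 each step: 2, 4, 8, 16, 32, 64 → 128.
N: runs through the planets Mercury→Neptune, so Venus, Earth, Mars, Jupiter, Saturn, Uranus → Neptune.
K: differences are 4, 3, 2, … (decreasing by 1 each time), so -9, -5, -2, 0, 1, 1 → 0.
R: 6, 7, 13, 20, 33, 53 → 86 (each term is the sum of the two before it).
Putting it together: [m=128 : n=Neptune : k=0 : r=86].

[m=128 : n=Neptune : k=0 : r=86]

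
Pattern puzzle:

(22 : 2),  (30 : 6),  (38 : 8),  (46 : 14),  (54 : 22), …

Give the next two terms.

First value — +8 each step: 22, 30, 38, 46, 54 → 62 → 70.
Second value: each term is the sum of the two before it, so 2, 6, 8, 14, 22 → 36 → 58.
Putting the parts together: (62 : 36) and then (70 : 58).

(62 : 36), (70 : 58)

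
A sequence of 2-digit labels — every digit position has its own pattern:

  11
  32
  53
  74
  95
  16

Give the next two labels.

37, 58

For the first digit, +2 each step, mod 10: 1, 3, 5, 7, 9, 1 → 3 → 5.
Second digit — +1 each step, mod 10: 1, 2, 3, 4, 5, 6 → 7 → 8.
So the next two labels are 37 and 58.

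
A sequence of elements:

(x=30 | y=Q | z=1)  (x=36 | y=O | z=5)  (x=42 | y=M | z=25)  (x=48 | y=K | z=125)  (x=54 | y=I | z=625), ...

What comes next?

(x=60 | y=G | z=3125)

X: +6 each step, so 30, 36, 42, 48, 54 → 60.
Y: Q, O, M, K, I → G (letters move back 2 places in the alphabet).
Z: ×5 each step; 1, 5, 25, 125, 625 → 3125.
Combining the parts gives (x=60 | y=G | z=3125).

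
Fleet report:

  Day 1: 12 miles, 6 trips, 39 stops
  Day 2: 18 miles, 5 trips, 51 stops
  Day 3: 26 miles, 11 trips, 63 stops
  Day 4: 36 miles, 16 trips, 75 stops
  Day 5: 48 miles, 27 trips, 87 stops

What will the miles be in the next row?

Miles — differences are 6, 8, 10, … (increasing by 2 each time): 12, 18, 26, 36, 48 → 62.

62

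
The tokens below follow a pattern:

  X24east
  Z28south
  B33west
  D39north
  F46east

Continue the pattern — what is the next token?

Letter: X, Z, B, D, F → H (letters move forward 2 places in the alphabet, wrapping Z→A).
Second component: 24, 28, 33, 39, 46 → 54 (differences are 4, 5, 6, … (increasing by 1 each time)).
Direction: repeats east → south → west → north; east, south, west, north, east → south.
So the next token is H54south.

H54south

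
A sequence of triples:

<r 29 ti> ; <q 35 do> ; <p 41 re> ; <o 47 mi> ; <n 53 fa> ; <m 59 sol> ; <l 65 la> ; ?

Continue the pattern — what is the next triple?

Letter: r, q, p, o, n, m, l → k (letters move back 1 place in the alphabet).
Second part: 29, 35, 41, 47, 53, 59, 65 → 71 (+6 each step).
Note: ti, do, re, mi, fa, sol, la → ti (runs through the solfège scale do→ti).
Putting it together: <k 71 ti>.

<k 71 ti>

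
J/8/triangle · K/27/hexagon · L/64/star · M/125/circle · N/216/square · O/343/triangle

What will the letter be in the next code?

P

Letter goes J, K, L, M, N, O → P (letters move forward 1 place in the alphabet).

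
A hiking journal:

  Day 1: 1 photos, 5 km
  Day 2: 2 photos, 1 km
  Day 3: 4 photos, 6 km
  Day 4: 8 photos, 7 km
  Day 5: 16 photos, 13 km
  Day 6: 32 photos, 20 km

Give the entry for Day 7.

Photos goes 1, 2, 4, 8, 16, 32 → 64 (×2 each step).
Km: 5, 1, 6, 7, 13, 20 → 33 (each term is the sum of the two before it).
Putting it together: 64 photos, 33 km.

64 photos, 33 km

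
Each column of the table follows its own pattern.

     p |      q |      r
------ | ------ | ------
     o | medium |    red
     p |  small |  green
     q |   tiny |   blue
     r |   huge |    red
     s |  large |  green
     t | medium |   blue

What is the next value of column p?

Column p goes o, p, q, r, s, t → u (letters move forward 1 place in the alphabet).
Column q goes medium, small, tiny, huge, large, medium → small (repeats medium → small → tiny → huge → large).
Column r: repeats red → green → blue; red, green, blue, red, green, blue → red.

u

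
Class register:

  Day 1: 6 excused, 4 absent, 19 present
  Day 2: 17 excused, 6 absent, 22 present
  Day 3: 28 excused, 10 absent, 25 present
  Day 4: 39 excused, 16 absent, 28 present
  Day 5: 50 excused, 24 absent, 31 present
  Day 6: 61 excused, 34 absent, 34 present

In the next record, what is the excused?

72

For the excused, +11 each step: 6, 17, 28, 39, 50, 61 → 72.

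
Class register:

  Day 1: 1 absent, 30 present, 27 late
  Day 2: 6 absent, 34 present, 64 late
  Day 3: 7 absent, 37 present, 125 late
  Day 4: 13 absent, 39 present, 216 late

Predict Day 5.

Absent — each term is the sum of the two before it: 1, 6, 7, 13 → 20.
Present: differences are 4, 3, 2, … (decreasing by 1 each time), so 30, 34, 37, 39 → 40.
Late goes 27, 64, 125, 216 → 343 (perfect cubes: 3³, 4³, 5³, …).
Putting it together: 20 absent, 40 present, 343 late.

20 absent, 40 present, 343 late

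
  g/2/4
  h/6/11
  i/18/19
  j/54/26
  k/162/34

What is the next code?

For the letter, letters move forward 1 place in the alphabet: g, h, i, j, k → l.
Second component: 2, 6, 18, 54, 162 → 486 (×3 each step).
Third component — alternating steps +7, +8, +7, +8, …: 4, 11, 19, 26, 34 → 41.
So the next code is l/486/41.

l/486/41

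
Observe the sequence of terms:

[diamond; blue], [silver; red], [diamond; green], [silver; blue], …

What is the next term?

[diamond; red]

Rank: diamond, silver, diamond, silver → diamond (alternates diamond ↔ silver).
Colour: blue, red, green, blue → red (repeats blue → red → green).
So the next term is [diamond; red].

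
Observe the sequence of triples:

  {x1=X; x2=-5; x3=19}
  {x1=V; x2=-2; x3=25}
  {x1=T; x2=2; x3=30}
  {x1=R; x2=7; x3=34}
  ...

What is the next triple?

X1: letters move back 2 places in the alphabet; X, V, T, R → P.
For the x2, differences are 3, 4, 5, … (increasing by 1 each time): -5, -2, 2, 7 → 13.
X3 goes 19, 25, 30, 34 → 37 (differences are 6, 5, 4, … (decreasing by 1 each time)).
Putting it together: {x1=P; x2=13; x3=37}.

{x1=P; x2=13; x3=37}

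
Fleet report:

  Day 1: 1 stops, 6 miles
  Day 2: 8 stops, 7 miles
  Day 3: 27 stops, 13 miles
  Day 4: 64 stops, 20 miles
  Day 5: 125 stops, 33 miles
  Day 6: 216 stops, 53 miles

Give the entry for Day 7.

Stops: perfect cubes: 1³, 2³, 3³, …, so 1, 8, 27, 64, 125, 216 → 343.
Miles goes 6, 7, 13, 20, 33, 53 → 86 (each term is the sum of the two before it).
So the next row is 343 stops, 86 miles.

343 stops, 86 miles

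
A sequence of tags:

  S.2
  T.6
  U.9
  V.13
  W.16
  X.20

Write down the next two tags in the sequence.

Letter goes S, T, U, V, W, X → Y → Z (letters move forward 1 place in the alphabet).
Second component: alternating steps +4, +3, +4, +3, …, so 2, 6, 9, 13, 16, 20 → 23 → 27.
Putting the parts together: Y.23 and then Z.27.

Y.23 then Z.27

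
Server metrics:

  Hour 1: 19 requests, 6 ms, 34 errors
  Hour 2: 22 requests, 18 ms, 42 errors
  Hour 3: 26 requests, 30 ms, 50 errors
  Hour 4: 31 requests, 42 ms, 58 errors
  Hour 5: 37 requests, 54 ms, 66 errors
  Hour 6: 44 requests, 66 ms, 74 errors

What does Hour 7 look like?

Requests: differences are 3, 4, 5, … (increasing by 1 each time); 19, 22, 26, 31, 37, 44 → 52.
Ms: +12 each step, so 6, 18, 30, 42, 54, 66 → 78.
Errors: 34, 42, 50, 58, 66, 74 → 82 (+8 each step).
So the next row is 52 requests, 78 ms, 82 errors.

52 requests, 78 ms, 82 errors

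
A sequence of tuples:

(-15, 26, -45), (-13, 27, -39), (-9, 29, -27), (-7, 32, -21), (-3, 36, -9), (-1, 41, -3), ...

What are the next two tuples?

First value: alternating steps +2, +4, +2, +4, …, so -15, -13, -9, -7, -3, -1 → 3 → 5.
Second value goes 26, 27, 29, 32, 36, 41 → 47 → 54 (differences are 1, 2, 3, … (increasing by 1 each time)).
For the third value, always 3 × the first value: -45, -39, -27, -21, -9, -3 → 9 → 15.
Putting the parts together: (3, 47, 9) and then (5, 54, 15).

(3, 47, 9), (5, 54, 15)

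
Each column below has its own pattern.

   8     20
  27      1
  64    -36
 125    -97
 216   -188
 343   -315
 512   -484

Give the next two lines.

First component — perfect cubes: 2³, 3³, 4³, …: 8, 27, 64, 125, 216, 343, 512 → 729 → 1000.
Second component: together with the first component always sums to 28, so 20, 1, -36, -97, -188, -315, -484 → -701 → -972.
Putting the parts together: 729  -701 and then 1000  -972.

729  -701; 1000  -972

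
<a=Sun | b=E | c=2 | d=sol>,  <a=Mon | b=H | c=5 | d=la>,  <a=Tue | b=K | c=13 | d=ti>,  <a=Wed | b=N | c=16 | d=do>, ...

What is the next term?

For the a, runs through the weekdays Mon→Sun: Sun, Mon, Tue, Wed → Thu.
B goes E, H, K, N → Q (letters move forward 3 places in the alphabet).
C goes 2, 5, 13, 16 → 24 (alternating steps +3, +8, +3, +8, …).
D: sol, la, ti, do → re (runs through the solfège scale do→ti).
Putting it together: <a=Thu | b=Q | c=24 | d=re>.

<a=Thu | b=Q | c=24 | d=re>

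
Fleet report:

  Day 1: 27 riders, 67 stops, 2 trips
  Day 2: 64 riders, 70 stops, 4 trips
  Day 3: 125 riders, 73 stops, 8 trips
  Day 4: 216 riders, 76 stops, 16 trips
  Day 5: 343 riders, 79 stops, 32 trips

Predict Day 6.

Riders — perfect cubes: 3³, 4³, 5³, …: 27, 64, 125, 216, 343 → 512.
Stops: +3 each step; 67, 70, 73, 76, 79 → 82.
Trips goes 2, 4, 8, 16, 32 → 64 (×2 each step).
So the next line is 512 riders, 82 stops, 64 trips.

512 riders, 82 stops, 64 trips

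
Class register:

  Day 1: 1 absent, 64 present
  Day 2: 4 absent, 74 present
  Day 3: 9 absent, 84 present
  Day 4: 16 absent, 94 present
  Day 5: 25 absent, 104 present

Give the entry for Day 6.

36 absent, 114 present

Absent — perfect squares: 1², 2², 3², …: 1, 4, 9, 16, 25 → 36.
Present: +10 each step, so 64, 74, 84, 94, 104 → 114.
Combining the parts gives 36 absent, 114 present.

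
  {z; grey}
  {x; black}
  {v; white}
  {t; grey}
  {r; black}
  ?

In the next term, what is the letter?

p

For the letter, letters move back 2 places in the alphabet: z, x, v, t, r → p.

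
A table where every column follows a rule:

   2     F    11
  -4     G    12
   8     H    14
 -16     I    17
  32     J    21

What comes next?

First component: ×(-2) each step; 2, -4, 8, -16, 32 → -64.
Letter goes F, G, H, I, J → K (letters move forward 1 place in the alphabet).
For the third component, differences are 1, 2, 3, … (increasing by 1 each time): 11, 12, 14, 17, 21 → 26.
Combining the parts gives -64  K  26.

-64  K  26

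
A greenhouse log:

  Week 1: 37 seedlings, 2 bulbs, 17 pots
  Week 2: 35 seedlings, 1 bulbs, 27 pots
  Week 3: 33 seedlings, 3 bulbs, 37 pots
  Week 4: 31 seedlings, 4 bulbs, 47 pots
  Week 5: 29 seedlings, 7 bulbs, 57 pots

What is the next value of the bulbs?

Seedlings: 37, 35, 33, 31, 29 → 27 (−2 each step).
Bulbs goes 2, 1, 3, 4, 7 → 11 (each term is the sum of the two before it).
Pots: 17, 27, 37, 47, 57 → 67 (+10 each step).

11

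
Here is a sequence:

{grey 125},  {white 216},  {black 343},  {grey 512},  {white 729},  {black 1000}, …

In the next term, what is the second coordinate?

Second coordinate goes 125, 216, 343, 512, 729, 1000 → 1331 (perfect cubes: 5³, 6³, 7³, …).

1331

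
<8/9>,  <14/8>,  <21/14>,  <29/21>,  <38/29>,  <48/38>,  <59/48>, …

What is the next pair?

First part goes 8, 14, 21, 29, 38, 48, 59 → 71 (differences are 6, 7, 8, … (increasing by 1 each time)).
For the second part, always the previous value of the first part: 9, 8, 14, 21, 29, 38, 48 → 59.
Putting it together: <71/59>.

<71/59>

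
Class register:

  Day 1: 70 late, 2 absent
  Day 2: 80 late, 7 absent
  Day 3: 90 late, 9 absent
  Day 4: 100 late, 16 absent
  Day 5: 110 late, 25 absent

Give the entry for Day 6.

Late: +10 each step, so 70, 80, 90, 100, 110 → 120.
Absent: each term is the sum of the two before it; 2, 7, 9, 16, 25 → 41.
Putting it together: 120 late, 41 absent.

120 late, 41 absent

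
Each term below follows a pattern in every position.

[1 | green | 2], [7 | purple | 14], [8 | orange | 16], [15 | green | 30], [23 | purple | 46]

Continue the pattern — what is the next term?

First coordinate — each term is the sum of the two before it: 1, 7, 8, 15, 23 → 38.
Colour: repeats green → purple → orange, so green, purple, orange, green, purple → orange.
Third coordinate: always 2 × the first coordinate, so 2, 14, 16, 30, 46 → 76.
Combining the parts gives [38 | orange | 76].

[38 | orange | 76]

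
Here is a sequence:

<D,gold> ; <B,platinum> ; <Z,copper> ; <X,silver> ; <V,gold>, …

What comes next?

Letter: letters move back 2 places in the alphabet, wrapping A→Z; D, B, Z, X, V → T.
Metal goes gold, platinum, copper, silver, gold → platinum (repeats gold → platinum → copper → silver).
Putting it together: <T,platinum>.

<T,platinum>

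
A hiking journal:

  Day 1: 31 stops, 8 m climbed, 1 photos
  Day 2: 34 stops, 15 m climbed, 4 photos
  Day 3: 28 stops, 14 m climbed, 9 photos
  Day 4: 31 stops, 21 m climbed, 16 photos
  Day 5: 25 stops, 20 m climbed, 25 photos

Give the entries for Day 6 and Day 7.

For the stops, alternating steps +3, −6, +3, −6, …: 31, 34, 28, 31, 25 → 28 → 22.
M climbed — alternating steps +7, −1, +7, −1, …: 8, 15, 14, 21, 20 → 27 → 26.
Photos goes 1, 4, 9, 16, 25 → 36 → 49 (perfect squares: 1², 2², 3², …).
So the next two records are 28 stops, 27 m climbed, 36 photos and 22 stops, 26 m climbed, 49 photos.

28 stops, 27 m climbed, 36 photos; 22 stops, 26 m climbed, 49 photos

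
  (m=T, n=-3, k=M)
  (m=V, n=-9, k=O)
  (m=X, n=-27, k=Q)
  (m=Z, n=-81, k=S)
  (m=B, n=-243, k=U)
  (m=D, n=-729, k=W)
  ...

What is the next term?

(m=F, n=-2187, k=Y)

M: letters move forward 2 places in the alphabet, wrapping Z→A, so T, V, X, Z, B, D → F.
N: ×3 each step; -3, -9, -27, -81, -243, -729 → -2187.
K: letters move forward 2 places in the alphabet; M, O, Q, S, U, W → Y.
Putting it together: (m=F, n=-2187, k=Y).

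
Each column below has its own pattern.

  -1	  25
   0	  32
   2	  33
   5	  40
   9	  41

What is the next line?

14  48

First component — differences are 1, 2, 3, … (increasing by 1 each time): -1, 0, 2, 5, 9 → 14.
Second component: alternating steps +7, +1, +7, +1, …; 25, 32, 33, 40, 41 → 48.
Putting it together: 14  48.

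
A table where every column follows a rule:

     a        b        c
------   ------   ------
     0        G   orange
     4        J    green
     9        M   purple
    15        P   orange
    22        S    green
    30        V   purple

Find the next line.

Column a: 0, 4, 9, 15, 22, 30 → 39 (differences are 4, 5, 6, … (increasing by 1 each time)).
Column b goes G, J, M, P, S, V → Y (letters move forward 3 places in the alphabet).
For the column c, repeats orange → green → purple: orange, green, purple, orange, green, purple → orange.
Combining the parts gives 39  Y  orange.

39  Y  orange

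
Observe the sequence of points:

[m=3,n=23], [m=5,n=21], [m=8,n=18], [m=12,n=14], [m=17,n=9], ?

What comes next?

[m=23,n=3]

M: differences are 2, 3, 4, … (increasing by 1 each time), so 3, 5, 8, 12, 17 → 23.
N: together with the m always sums to 26; 23, 21, 18, 14, 9 → 3.
Combining the parts gives [m=23,n=3].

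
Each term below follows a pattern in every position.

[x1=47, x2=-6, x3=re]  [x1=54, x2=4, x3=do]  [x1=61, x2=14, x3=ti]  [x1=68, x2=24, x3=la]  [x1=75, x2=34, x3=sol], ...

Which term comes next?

X1 goes 47, 54, 61, 68, 75 → 82 (+7 each step).
X2: -6, 4, 14, 24, 34 → 44 (+10 each step).
X3: runs backward through the solfège scale do→ti, so re, do, ti, la, sol → fa.
So the next term is [x1=82, x2=44, x3=fa].

[x1=82, x2=44, x3=fa]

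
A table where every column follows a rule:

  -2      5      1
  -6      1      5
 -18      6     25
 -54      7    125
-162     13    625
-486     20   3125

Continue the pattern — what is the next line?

-1458  33  15625

First component — ×3 each step: -2, -6, -18, -54, -162, -486 → -1458.
Second component goes 5, 1, 6, 7, 13, 20 → 33 (each term is the sum of the two before it).
For the third component, ×5 each step: 1, 5, 25, 125, 625, 3125 → 15625.
Putting it together: -1458  33  15625.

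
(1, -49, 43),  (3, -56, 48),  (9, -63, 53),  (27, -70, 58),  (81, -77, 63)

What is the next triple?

First part: 1, 3, 9, 27, 81 → 243 (×3 each step).
Second part — −7 each step: -49, -56, -63, -70, -77 → -84.
Third part — +5 each step: 43, 48, 53, 58, 63 → 68.
So the next triple is (243, -84, 68).

(243, -84, 68)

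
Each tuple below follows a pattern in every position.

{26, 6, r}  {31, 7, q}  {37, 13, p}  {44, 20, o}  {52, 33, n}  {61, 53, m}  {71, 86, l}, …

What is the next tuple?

{82, 139, k}

For the first slot, differences are 5, 6, 7, … (increasing by 1 each time): 26, 31, 37, 44, 52, 61, 71 → 82.
Second slot — each term is the sum of the two before it: 6, 7, 13, 20, 33, 53, 86 → 139.
Letter goes r, q, p, o, n, m, l → k (letters move back 1 place in the alphabet).
So the next tuple is {82, 139, k}.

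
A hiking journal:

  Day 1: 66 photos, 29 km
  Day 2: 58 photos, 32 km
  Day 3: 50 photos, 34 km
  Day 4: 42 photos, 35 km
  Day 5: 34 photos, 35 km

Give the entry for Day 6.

Photos: 66, 58, 50, 42, 34 → 26 (−8 each step).
Km goes 29, 32, 34, 35, 35 → 34 (differences are 3, 2, 1, … (decreasing by 1 each time)).
Putting it together: 26 photos, 34 km.

26 photos, 34 km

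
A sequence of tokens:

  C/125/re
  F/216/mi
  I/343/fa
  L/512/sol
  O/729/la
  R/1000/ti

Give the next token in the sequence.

For the letter, letters move forward 3 places in the alphabet: C, F, I, L, O, R → U.
Second component goes 125, 216, 343, 512, 729, 1000 → 1331 (perfect cubes: 5³, 6³, 7³, …).
Note: runs through the solfège scale do→ti, so re, mi, fa, sol, la, ti → do.
So the next token is U/1331/do.

U/1331/do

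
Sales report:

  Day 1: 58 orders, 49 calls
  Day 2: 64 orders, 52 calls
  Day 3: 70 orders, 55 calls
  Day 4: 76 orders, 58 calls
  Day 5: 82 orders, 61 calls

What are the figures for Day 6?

88 orders, 64 calls

Orders goes 58, 64, 70, 76, 82 → 88 (+6 each step).
Calls: +3 each step, so 49, 52, 55, 58, 61 → 64.
So the next record is 88 orders, 64 calls.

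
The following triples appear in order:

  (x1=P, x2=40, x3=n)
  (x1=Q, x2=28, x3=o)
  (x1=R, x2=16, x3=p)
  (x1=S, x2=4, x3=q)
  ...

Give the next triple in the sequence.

(x1=T, x2=-8, x3=r)

X1: letters move forward 1 place in the alphabet; P, Q, R, S → T.
X2 goes 40, 28, 16, 4 → -8 (−12 each step).
X3 — letters move forward 1 place in the alphabet: n, o, p, q → r.
So the next triple is (x1=T, x2=-8, x3=r).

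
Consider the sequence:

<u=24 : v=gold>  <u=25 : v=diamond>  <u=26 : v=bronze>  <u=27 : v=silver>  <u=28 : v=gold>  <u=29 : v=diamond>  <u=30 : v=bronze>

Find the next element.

<u=31 : v=silver>

U: +1 each step; 24, 25, 26, 27, 28, 29, 30 → 31.
V: repeats gold → diamond → bronze → silver; gold, diamond, bronze, silver, gold, diamond, bronze → silver.
Combining the parts gives <u=31 : v=silver>.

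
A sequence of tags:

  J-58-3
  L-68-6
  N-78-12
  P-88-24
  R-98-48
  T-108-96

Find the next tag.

V-118-192

Letter goes J, L, N, P, R, T → V (letters move forward 2 places in the alphabet).
Second component — +10 each step: 58, 68, 78, 88, 98, 108 → 118.
Third component goes 3, 6, 12, 24, 48, 96 → 192 (×2 each step).
Putting it together: V-118-192.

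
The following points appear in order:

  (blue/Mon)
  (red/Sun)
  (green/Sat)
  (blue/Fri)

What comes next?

Colour: repeats blue → red → green, so blue, red, green, blue → red.
Day goes Mon, Sun, Sat, Fri → Thu (runs backward through the weekdays Mon→Sun).
Putting it together: (red/Thu).

(red/Thu)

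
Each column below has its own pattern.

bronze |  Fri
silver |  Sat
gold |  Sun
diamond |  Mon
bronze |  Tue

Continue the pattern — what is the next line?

silver  Wed

For the rank, repeats bronze → silver → gold → diamond: bronze, silver, gold, diamond, bronze → silver.
Day goes Fri, Sat, Sun, Mon, Tue → Wed (runs through the weekdays Mon→Sun).
Putting it together: silver  Wed.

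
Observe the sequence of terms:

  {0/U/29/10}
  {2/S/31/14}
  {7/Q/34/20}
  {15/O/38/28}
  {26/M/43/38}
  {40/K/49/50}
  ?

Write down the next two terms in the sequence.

{57/I/56/64}, {77/G/64/80}

First slot: 0, 2, 7, 15, 26, 40 → 57 → 77 (differences are 2, 5, 8, … (increasing by 3 each time)).
Letter: letters move back 2 places in the alphabet, so U, S, Q, O, M, K → I → G.
Third slot: differences are 2, 3, 4, … (increasing by 1 each time); 29, 31, 34, 38, 43, 49 → 56 → 64.
Fourth slot goes 10, 14, 20, 28, 38, 50 → 64 → 80 (differences are 4, 6, 8, … (increasing by 2 each time)).
So the next two terms are {57/I/56/64} and {77/G/64/80}.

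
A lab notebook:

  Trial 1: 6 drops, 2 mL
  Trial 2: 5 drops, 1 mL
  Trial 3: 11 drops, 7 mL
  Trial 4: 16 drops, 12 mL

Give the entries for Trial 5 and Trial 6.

Drops: each term is the sum of the two before it, so 6, 5, 11, 16 → 27 → 43.
For the mL, always 4 less than the drops: 2, 1, 7, 12 → 23 → 39.
Putting the parts together: 27 drops, 23 mL and then 43 drops, 39 mL.

27 drops, 23 mL; 43 drops, 39 mL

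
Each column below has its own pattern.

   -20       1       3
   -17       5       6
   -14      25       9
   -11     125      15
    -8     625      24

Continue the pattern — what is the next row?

First component — +3 each step: -20, -17, -14, -11, -8 → -5.
Second component goes 1, 5, 25, 125, 625 → 3125 (×5 each step).
Third component goes 3, 6, 9, 15, 24 → 39 (each term is the sum of the two before it).
Combining the parts gives -5  3125  39.

-5  3125  39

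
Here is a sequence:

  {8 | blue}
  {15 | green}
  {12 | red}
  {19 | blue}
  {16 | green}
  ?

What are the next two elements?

{23 | red}, {20 | blue}

For the first slot, alternating steps +7, −3, +7, −3, …: 8, 15, 12, 19, 16 → 23 → 20.
Colour goes blue, green, red, blue, green → red → blue (repeats blue → green → red).
So the next two elements are {23 | red} and {20 | blue}.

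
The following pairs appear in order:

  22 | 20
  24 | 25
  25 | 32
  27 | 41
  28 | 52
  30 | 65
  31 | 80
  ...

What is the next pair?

33 | 97

First entry: 22, 24, 25, 27, 28, 30, 31 → 33 (alternating steps +2, +1, +2, +1, …).
Second entry: differences are 5, 7, 9, … (increasing by 2 each time); 20, 25, 32, 41, 52, 65, 80 → 97.
Putting it together: 33 | 97.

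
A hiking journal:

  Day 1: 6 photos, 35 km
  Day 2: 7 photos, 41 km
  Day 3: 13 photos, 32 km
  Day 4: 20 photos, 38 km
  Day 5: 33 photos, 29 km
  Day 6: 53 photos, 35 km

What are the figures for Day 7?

86 photos, 26 km

Photos: each term is the sum of the two before it; 6, 7, 13, 20, 33, 53 → 86.
Km goes 35, 41, 32, 38, 29, 35 → 26 (alternating steps +6, −9, +6, −9, …).
Putting it together: 86 photos, 26 km.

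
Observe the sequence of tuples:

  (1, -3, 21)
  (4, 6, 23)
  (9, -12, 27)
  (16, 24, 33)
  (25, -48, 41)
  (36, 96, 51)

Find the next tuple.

First coordinate — perfect squares: 1², 2², 3², …: 1, 4, 9, 16, 25, 36 → 49.
Second coordinate goes -3, 6, -12, 24, -48, 96 → -192 (×(-2) each step).
Third coordinate goes 21, 23, 27, 33, 41, 51 → 63 (differences are 2, 4, 6, … (increasing by 2 each time)).
Combining the parts gives (49, -192, 63).

(49, -192, 63)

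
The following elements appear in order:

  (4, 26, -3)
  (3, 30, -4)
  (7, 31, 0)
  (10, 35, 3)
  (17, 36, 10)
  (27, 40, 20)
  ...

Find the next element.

(44, 41, 37)

First value — each term is the sum of the two before it: 4, 3, 7, 10, 17, 27 → 44.
Second value — alternating steps +4, +1, +4, +1, …: 26, 30, 31, 35, 36, 40 → 41.
Third value: always 7 less than the first value, so -3, -4, 0, 3, 10, 20 → 37.
So the next element is (44, 41, 37).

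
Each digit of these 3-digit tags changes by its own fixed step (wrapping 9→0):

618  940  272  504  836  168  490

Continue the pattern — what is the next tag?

722

First digit: +3 each step, mod 10; 6, 9, 2, 5, 8, 1, 4 → 7.
Second digit: +3 each step, mod 10; 1, 4, 7, 0, 3, 6, 9 → 2.
Third digit: +2 each step, mod 10, so 8, 0, 2, 4, 6, 8, 0 → 2.
Combining the parts gives 722.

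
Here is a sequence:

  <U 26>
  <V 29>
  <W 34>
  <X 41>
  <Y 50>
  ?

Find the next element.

<Z 61>

Letter goes U, V, W, X, Y → Z (letters move forward 1 place in the alphabet).
Second coordinate — differences are 3, 5, 7, … (increasing by 2 each time): 26, 29, 34, 41, 50 → 61.
So the next element is <Z 61>.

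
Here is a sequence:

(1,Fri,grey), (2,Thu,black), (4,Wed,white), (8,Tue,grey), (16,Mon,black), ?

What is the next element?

First value: ×2 each step, so 1, 2, 4, 8, 16 → 32.
Day: Fri, Thu, Wed, Tue, Mon → Sun (runs backward through the weekdays Mon→Sun).
Shade: repeats grey → black → white; grey, black, white, grey, black → white.
Putting it together: (32,Sun,white).

(32,Sun,white)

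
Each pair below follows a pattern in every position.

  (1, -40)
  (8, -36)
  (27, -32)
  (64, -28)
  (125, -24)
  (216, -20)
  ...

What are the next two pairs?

First coordinate — perfect cubes: 1³, 2³, 3³, …: 1, 8, 27, 64, 125, 216 → 343 → 512.
For the second coordinate, +4 each step: -40, -36, -32, -28, -24, -20 → -16 → -12.
Putting the parts together: (343, -16) and then (512, -12).

(343, -16), (512, -12)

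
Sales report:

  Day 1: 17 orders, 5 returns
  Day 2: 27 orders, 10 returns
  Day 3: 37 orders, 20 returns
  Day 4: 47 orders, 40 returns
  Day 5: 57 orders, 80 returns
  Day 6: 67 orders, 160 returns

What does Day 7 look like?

Orders: 17, 27, 37, 47, 57, 67 → 77 (+10 each step).
Returns: ×2 each step; 5, 10, 20, 40, 80, 160 → 320.
So the next record is 77 orders, 320 returns.

77 orders, 320 returns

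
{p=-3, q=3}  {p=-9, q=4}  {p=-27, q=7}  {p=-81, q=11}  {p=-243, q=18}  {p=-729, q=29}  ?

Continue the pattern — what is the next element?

P: ×3 each step; -3, -9, -27, -81, -243, -729 → -2187.
Q: each term is the sum of the two before it; 3, 4, 7, 11, 18, 29 → 47.
So the next element is {p=-2187, q=47}.

{p=-2187, q=47}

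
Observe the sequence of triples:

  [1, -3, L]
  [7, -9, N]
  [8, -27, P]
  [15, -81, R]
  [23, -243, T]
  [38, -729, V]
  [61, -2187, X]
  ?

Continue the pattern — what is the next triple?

[99, -6561, Z]

First part goes 1, 7, 8, 15, 23, 38, 61 → 99 (each term is the sum of the two before it).
For the second part, ×3 each step: -3, -9, -27, -81, -243, -729, -2187 → -6561.
Letter — letters move forward 2 places in the alphabet: L, N, P, R, T, V, X → Z.
So the next triple is [99, -6561, Z].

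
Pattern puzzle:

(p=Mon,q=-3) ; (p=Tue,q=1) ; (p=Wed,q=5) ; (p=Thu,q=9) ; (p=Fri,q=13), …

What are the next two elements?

(p=Sat,q=17), (p=Sun,q=21)

P goes Mon, Tue, Wed, Thu, Fri → Sat → Sun (runs through the weekdays Mon→Sun).
Q: -3, 1, 5, 9, 13 → 17 → 21 (+4 each step).
Putting the parts together: (p=Sat,q=17) and then (p=Sun,q=21).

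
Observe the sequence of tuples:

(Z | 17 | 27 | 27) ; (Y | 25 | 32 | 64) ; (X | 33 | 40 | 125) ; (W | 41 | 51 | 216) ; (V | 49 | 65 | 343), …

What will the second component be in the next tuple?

57

Letter: letters move back 1 place in the alphabet, so Z, Y, X, W, V → U.
For the second component, +8 each step: 17, 25, 33, 41, 49 → 57.
Third component: differences are 5, 8, 11, … (increasing by 3 each time); 27, 32, 40, 51, 65 → 82.
Fourth component: perfect cubes: 3³, 4³, 5³, …; 27, 64, 125, 216, 343 → 512.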